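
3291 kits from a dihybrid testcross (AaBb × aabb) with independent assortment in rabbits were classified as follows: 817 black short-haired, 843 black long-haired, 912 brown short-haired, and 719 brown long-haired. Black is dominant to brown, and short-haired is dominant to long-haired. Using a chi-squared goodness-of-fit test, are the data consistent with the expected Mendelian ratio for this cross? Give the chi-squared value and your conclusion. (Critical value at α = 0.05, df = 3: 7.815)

23.303; not consistent

A dihybrid testcross with independent assortment gives a 1:1:1:1 ratio.
The 1:1:1:1 ratio has 4 parts, so with N = 3291 the expected counts are:
  black short-haired: 3291 × 1/4 = 822.75
  black long-haired: 3291 × 1/4 = 822.75
  brown short-haired: 3291 × 1/4 = 822.75
  brown long-haired: 3291 × 1/4 = 822.75
χ² = Σ (O − E)² / E
  black short-haired: (817 − 822.75)² / 822.75 = 0.0402
  black long-haired: (843 − 822.75)² / 822.75 = 0.4984
  brown short-haired: (912 − 822.75)² / 822.75 = 9.6816
  brown long-haired: (719 − 822.75)² / 822.75 = 13.0830
χ² = 0.0402 + 0.4984 + 9.6816 + 13.0830 = 23.3032 ≈ 23.303
Degrees of freedom = 4 − 1 = 3; critical value at α = 0.05 is 7.815.
Since 23.303 > 7.815, we reject the null hypothesis — the data do not fit the 1:1:1:1 ratio.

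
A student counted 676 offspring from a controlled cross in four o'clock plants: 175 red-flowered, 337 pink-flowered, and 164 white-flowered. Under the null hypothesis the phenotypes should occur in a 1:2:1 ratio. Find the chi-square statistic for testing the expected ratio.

Under the 1:2:1 hypothesis (Σ ratio = 4, N = 676):
  red-flowered: 676 × 1/4 = 169
  pink-flowered: 676 × 2/4 = 338
  white-flowered: 676 × 1/4 = 169
χ² = Σ (O − E)² / E
  red-flowered: (175 − 169)² / 169 = 0.2130
  pink-flowered: (337 − 338)² / 338 = 0.0030
  white-flowered: (164 − 169)² / 169 = 0.1479
χ² = 0.2130 + 0.0030 + 0.1479 = 0.3639 ≈ 0.364

0.364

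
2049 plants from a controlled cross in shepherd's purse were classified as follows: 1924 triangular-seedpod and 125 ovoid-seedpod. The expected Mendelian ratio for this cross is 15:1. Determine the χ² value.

0.078

The 15:1 ratio has 16 parts, so with N = 2049 the expected counts are:
  triangular-seedpod: 2049 × 15/16 = 1920.9375
  ovoid-seedpod: 2049 × 1/16 = 128.0625
χ² = Σ (O − E)² / E
  triangular-seedpod: (1924 − 1920.9375)² / 1920.9375 = 0.0049
  ovoid-seedpod: (125 − 128.0625)² / 128.0625 = 0.0732
χ² = 0.0049 + 0.0732 = 0.0781 ≈ 0.078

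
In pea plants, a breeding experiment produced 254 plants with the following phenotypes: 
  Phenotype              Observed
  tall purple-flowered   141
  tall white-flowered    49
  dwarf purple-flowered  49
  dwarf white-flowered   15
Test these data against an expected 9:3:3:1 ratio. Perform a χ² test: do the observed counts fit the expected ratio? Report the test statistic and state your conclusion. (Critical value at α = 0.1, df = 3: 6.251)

0.152; consistent

Expected counts for N = 254 under a 9:3:3:1 ratio (total parts = 16):
  tall purple-flowered: 254 × 9/16 = 142.875
  tall white-flowered: 254 × 3/16 = 47.625
  dwarf purple-flowered: 254 × 3/16 = 47.625
  dwarf white-flowered: 254 × 1/16 = 15.875
χ² = Σ (O − E)² / E
  tall purple-flowered: (141 − 142.875)² / 142.875 = 0.0246
  tall white-flowered: (49 − 47.625)² / 47.625 = 0.0397
  dwarf purple-flowered: (49 − 47.625)² / 47.625 = 0.0397
  dwarf white-flowered: (15 − 15.875)² / 15.875 = 0.0482
χ² = 0.0246 + 0.0397 + 0.0397 + 0.0482 = 0.1522 ≈ 0.152
Degrees of freedom = 4 − 1 = 3; critical value at α = 0.1 is 6.251.
Since 0.152 < 6.251, we fail to reject the null hypothesis — the data are consistent with the 9:3:3:1 ratio.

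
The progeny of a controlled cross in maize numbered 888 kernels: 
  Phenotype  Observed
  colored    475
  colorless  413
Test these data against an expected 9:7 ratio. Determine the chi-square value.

The 9:7 ratio has 16 parts, so with N = 888 the expected counts are:
  colored: 888 × 9/16 = 499.5
  colorless: 888 × 7/16 = 388.5
χ² = Σ (O − E)² / E
  colored: (475 − 499.5)² / 499.5 = 1.2017
  colorless: (413 − 388.5)² / 388.5 = 1.5450
χ² = 1.2017 + 1.5450 = 2.7467 ≈ 2.747

2.747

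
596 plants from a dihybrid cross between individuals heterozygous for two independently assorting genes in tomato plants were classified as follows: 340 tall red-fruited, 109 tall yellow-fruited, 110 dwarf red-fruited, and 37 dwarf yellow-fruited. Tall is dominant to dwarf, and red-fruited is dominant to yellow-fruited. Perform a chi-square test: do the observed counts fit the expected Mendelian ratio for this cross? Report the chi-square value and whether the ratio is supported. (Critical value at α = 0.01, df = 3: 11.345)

A dihybrid F₂ with independent assortment and complete dominance at both loci gives a 9:3:3:1 phenotypic ratio.
Total ratio parts = 16. Expected numbers out of 596:
  tall red-fruited: 596 × 9/16 = 335.25
  tall yellow-fruited: 596 × 3/16 = 111.75
  dwarf red-fruited: 596 × 3/16 = 111.75
  dwarf yellow-fruited: 596 × 1/16 = 37.25
χ² = Σ (O − E)² / E
  tall red-fruited: (340 − 335.25)² / 335.25 = 0.0673
  tall yellow-fruited: (109 − 111.75)² / 111.75 = 0.0677
  dwarf red-fruited: (110 − 111.75)² / 111.75 = 0.0274
  dwarf yellow-fruited: (37 − 37.25)² / 37.25 = 0.0017
χ² = 0.0673 + 0.0677 + 0.0274 + 0.0017 = 0.1641 ≈ 0.164
Degrees of freedom = 4 − 1 = 3; critical value at α = 0.01 is 11.345.
Since 0.164 < 11.345, we fail to reject the null hypothesis — the data are consistent with the 9:3:3:1 ratio.

0.164; consistent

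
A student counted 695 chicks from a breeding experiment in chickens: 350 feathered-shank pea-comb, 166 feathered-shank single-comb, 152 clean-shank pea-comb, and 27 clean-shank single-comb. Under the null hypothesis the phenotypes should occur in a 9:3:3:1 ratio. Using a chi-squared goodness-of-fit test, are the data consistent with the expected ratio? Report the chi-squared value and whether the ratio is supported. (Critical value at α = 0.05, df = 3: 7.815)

Total ratio parts = 16. Expected numbers out of 695:
  feathered-shank pea-comb: 695 × 9/16 = 390.9375
  feathered-shank single-comb: 695 × 3/16 = 130.3125
  clean-shank pea-comb: 695 × 3/16 = 130.3125
  clean-shank single-comb: 695 × 1/16 = 43.4375
χ² = Σ (O − E)² / E
  feathered-shank pea-comb: (350 − 390.9375)² / 390.9375 = 4.2868
  feathered-shank single-comb: (166 − 130.3125)² / 130.3125 = 9.7734
  clean-shank pea-comb: (152 − 130.3125)² / 130.3125 = 3.6094
  clean-shank single-comb: (27 − 43.4375)² / 43.4375 = 6.2202
χ² = 4.2868 + 9.7734 + 3.6094 + 6.2202 = 23.8898 ≈ 23.890
Degrees of freedom = 4 − 1 = 3; critical value at α = 0.05 is 7.815.
Since 23.890 > 7.815, we reject the null hypothesis — the data do not fit the 9:3:3:1 ratio.

23.890; not consistent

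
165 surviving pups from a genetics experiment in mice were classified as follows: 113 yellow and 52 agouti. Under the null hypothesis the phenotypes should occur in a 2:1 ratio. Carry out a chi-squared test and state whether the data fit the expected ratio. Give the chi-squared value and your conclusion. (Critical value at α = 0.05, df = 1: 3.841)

0.245; consistent

Under the 2:1 hypothesis (Σ ratio = 3, N = 165):
  yellow: 165 × 2/3 = 110
  agouti: 165 × 1/3 = 55
χ² = Σ (O − E)² / E
  yellow: (113 − 110)² / 110 = 0.0818
  agouti: (52 − 55)² / 55 = 0.1636
χ² = 0.0818 + 0.1636 = 0.2454 ≈ 0.245
Degrees of freedom = 2 − 1 = 1; critical value at α = 0.05 is 3.841.
Since 0.245 < 3.841, we fail to reject the null hypothesis — the data are consistent with the 2:1 ratio.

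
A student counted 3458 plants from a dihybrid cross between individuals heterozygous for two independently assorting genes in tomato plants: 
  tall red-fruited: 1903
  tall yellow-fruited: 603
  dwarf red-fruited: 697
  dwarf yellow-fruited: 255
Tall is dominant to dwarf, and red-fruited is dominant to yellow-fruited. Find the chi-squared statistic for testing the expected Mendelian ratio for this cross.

14.727

A dihybrid F₂ with independent assortment and complete dominance at both loci gives a 9:3:3:1 phenotypic ratio.
The 9:3:3:1 ratio has 16 parts, so with N = 3458 the expected counts are:
  tall red-fruited: 3458 × 9/16 = 1945.125
  tall yellow-fruited: 3458 × 3/16 = 648.375
  dwarf red-fruited: 3458 × 3/16 = 648.375
  dwarf yellow-fruited: 3458 × 1/16 = 216.125
χ² = Σ (O − E)² / E
  tall red-fruited: (1903 − 1945.125)² / 1945.125 = 0.9123
  tall yellow-fruited: (603 − 648.375)² / 648.375 = 3.1755
  dwarf red-fruited: (697 − 648.375)² / 648.375 = 3.6466
  dwarf yellow-fruited: (255 − 216.125)² / 216.125 = 6.9926
χ² = 0.9123 + 3.1755 + 3.6466 + 6.9926 = 14.727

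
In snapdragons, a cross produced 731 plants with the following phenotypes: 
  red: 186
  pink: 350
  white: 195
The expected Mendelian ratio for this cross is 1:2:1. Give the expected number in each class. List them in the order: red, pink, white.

The 1:2:1 ratio has 4 parts, so with N = 731 the expected counts are:
  red: 731 × 1/4 = 182.75
  pink: 731 × 2/4 = 365.5
  white: 731 × 1/4 = 182.75

182.75, 365.5, 182.75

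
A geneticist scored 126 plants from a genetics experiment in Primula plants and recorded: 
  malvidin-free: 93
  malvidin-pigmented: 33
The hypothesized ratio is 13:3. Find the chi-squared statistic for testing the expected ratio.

4.579

Under the 13:3 hypothesis (Σ ratio = 16, N = 126):
  malvidin-free: 126 × 13/16 = 102.375
  malvidin-pigmented: 126 × 3/16 = 23.625
χ² = Σ (O − E)² / E
  malvidin-free: (93 − 102.375)² / 102.375 = 0.8585
  malvidin-pigmented: (33 − 23.625)² / 23.625 = 3.7202
χ² = 0.8585 + 3.7202 = 4.5787 ≈ 4.579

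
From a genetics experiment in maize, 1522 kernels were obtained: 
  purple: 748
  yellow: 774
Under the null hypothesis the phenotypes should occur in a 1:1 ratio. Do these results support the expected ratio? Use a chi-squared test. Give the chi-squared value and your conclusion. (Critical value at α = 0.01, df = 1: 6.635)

Under the 1:1 hypothesis (Σ ratio = 2, N = 1522):
  purple: 1522 × 1/2 = 761
  yellow: 1522 × 1/2 = 761
χ² = Σ (O − E)² / E
  purple: (748 − 761)² / 761 = 0.2221
  yellow: (774 − 761)² / 761 = 0.2221
χ² = 0.2221 + 0.2221 = 0.4442 ≈ 0.444
Degrees of freedom = 2 − 1 = 1; critical value at α = 0.01 is 6.635.
Since 0.444 < 6.635, we fail to reject the null hypothesis — the data are consistent with the 1:1 ratio.

0.444; consistent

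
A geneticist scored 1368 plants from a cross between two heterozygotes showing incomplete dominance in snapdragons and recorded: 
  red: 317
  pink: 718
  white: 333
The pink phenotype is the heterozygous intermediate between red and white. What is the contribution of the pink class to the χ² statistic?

1.690

With incomplete dominance, a heterozygote × heterozygote cross gives a 1:2:1 phenotypic ratio.
Expected counts for N = 1368 under a 1:2:1 ratio (total parts = 4):
  red: 1368 × 1/4 = 342
  pink: 1368 × 2/4 = 684
  white: 1368 × 1/4 = 342
Contribution of pink: (718 − 684)² / 684 = 1.6901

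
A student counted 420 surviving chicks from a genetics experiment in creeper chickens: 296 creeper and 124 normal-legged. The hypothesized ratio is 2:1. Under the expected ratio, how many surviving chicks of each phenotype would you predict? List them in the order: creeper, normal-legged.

280, 140

The 2:1 ratio has 3 parts, so with N = 420 the expected counts are:
  creeper: 420 × 2/3 = 280
  normal-legged: 420 × 1/3 = 140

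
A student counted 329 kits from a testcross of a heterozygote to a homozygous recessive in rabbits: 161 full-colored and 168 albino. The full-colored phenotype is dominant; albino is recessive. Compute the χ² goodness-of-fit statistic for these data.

A testcross of a heterozygote (Aa × aa) gives a 1:1 phenotypic ratio.
The 1:1 ratio has 2 parts, so with N = 329 the expected counts are:
  full-colored: 329 × 1/2 = 164.5
  albino: 329 × 1/2 = 164.5
χ² = Σ (O − E)² / E
  full-colored: (161 − 164.5)² / 164.5 = 0.0745
  albino: (168 − 164.5)² / 164.5 = 0.0745
χ² = 0.0745 + 0.0745 = 0.149

0.149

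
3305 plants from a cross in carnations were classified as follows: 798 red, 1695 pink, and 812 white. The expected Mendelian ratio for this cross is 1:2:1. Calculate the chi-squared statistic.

The 1:2:1 ratio has 4 parts, so with N = 3305 the expected counts are:
  red: 3305 × 1/4 = 826.25
  pink: 3305 × 2/4 = 1652.5
  white: 3305 × 1/4 = 826.25
χ² = Σ (O − E)² / E
  red: (798 − 826.25)² / 826.25 = 0.9659
  pink: (1695 − 1652.5)² / 1652.5 = 1.0930
  white: (812 − 826.25)² / 826.25 = 0.2458
χ² = 0.9659 + 1.0930 + 0.2458 = 2.3047 ≈ 2.305

2.305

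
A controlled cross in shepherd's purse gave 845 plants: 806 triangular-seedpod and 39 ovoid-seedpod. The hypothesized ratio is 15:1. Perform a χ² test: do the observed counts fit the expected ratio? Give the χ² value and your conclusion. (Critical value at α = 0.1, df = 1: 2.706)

Expected counts for N = 845 under a 15:1 ratio (total parts = 16):
  triangular-seedpod: 845 × 15/16 = 792.1875
  ovoid-seedpod: 845 × 1/16 = 52.8125
χ² = Σ (O − E)² / E
  triangular-seedpod: (806 − 792.1875)² / 792.1875 = 0.2408
  ovoid-seedpod: (39 − 52.8125)² / 52.8125 = 3.6125
χ² = 0.2408 + 3.6125 = 3.8533 ≈ 3.853
Degrees of freedom = 2 − 1 = 1; critical value at α = 0.1 is 2.706.
Since 3.853 > 2.706, we reject the null hypothesis — the data do not fit the 15:1 ratio.

3.853; not consistent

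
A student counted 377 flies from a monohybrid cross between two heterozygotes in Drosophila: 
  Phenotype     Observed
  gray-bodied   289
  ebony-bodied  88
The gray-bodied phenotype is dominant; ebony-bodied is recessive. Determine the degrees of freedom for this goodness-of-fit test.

For a monohybrid cross between heterozygotes with complete dominance, the expected phenotypic ratio is 3:1.
A goodness-of-fit test with 2 phenotype classes has df = 2 − 1 = 1.

1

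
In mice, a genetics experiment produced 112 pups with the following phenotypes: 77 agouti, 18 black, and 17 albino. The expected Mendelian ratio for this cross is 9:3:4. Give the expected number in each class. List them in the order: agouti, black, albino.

63, 21, 28

Expected counts for N = 112 under a 9:3:4 ratio (total parts = 16):
  agouti: 112 × 9/16 = 63
  black: 112 × 3/16 = 21
  albino: 112 × 4/16 = 28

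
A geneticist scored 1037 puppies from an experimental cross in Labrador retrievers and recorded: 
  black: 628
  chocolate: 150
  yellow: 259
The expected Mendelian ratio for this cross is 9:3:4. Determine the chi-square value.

13.580

Under the 9:3:4 hypothesis (Σ ratio = 16, N = 1037):
  black: 1037 × 9/16 = 583.3125
  chocolate: 1037 × 3/16 = 194.4375
  yellow: 1037 × 4/16 = 259.25
χ² = Σ (O − E)² / E
  black: (628 − 583.3125)² / 583.3125 = 3.4235
  chocolate: (150 − 194.4375)² / 194.4375 = 10.1559
  yellow: (259 − 259.25)² / 259.25 = 0.0002
χ² = 3.4235 + 10.1559 + 0.0002 = 13.5796 ≈ 13.580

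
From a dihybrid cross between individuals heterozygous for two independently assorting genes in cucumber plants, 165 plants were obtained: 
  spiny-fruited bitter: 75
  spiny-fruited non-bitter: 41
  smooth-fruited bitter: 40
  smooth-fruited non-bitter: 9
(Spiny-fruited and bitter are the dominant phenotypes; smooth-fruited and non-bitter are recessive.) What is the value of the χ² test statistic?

9.513

A dihybrid F₂ with independent assortment and complete dominance at both loci gives a 9:3:3:1 phenotypic ratio.
Expected counts for N = 165 under a 9:3:3:1 ratio (total parts = 16):
  spiny-fruited bitter: 165 × 9/16 = 92.8125
  spiny-fruited non-bitter: 165 × 3/16 = 30.9375
  smooth-fruited bitter: 165 × 3/16 = 30.9375
  smooth-fruited non-bitter: 165 × 1/16 = 10.3125
χ² = Σ (O − E)² / E
  spiny-fruited bitter: (75 − 92.8125)² / 92.8125 = 3.4186
  spiny-fruited non-bitter: (41 − 30.9375)² / 30.9375 = 3.2729
  smooth-fruited bitter: (40 − 30.9375)² / 30.9375 = 2.6547
  smooth-fruited non-bitter: (9 − 10.3125)² / 10.3125 = 0.1670
χ² = 3.4186 + 3.2729 + 2.6547 + 0.1670 = 9.5132 ≈ 9.513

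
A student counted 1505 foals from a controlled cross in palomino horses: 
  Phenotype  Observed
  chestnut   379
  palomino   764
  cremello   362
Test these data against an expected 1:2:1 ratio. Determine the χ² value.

Under the 1:2:1 hypothesis (Σ ratio = 4, N = 1505):
  chestnut: 1505 × 1/4 = 376.25
  palomino: 1505 × 2/4 = 752.5
  cremello: 1505 × 1/4 = 376.25
χ² = Σ (O − E)² / E
  chestnut: (379 − 376.25)² / 376.25 = 0.0201
  palomino: (764 − 752.5)² / 752.5 = 0.1757
  cremello: (362 − 376.25)² / 376.25 = 0.5397
χ² = 0.0201 + 0.1757 + 0.5397 = 0.7355 ≈ 0.736

0.736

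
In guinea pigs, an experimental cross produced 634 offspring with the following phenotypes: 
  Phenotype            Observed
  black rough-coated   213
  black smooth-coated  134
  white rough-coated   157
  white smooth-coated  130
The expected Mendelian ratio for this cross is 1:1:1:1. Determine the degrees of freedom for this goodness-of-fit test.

A goodness-of-fit test with 4 phenotype classes has df = 4 − 1 = 3.

3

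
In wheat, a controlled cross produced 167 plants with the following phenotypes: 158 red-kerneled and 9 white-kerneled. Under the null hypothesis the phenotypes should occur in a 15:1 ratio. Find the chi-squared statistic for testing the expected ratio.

The 15:1 ratio has 16 parts, so with N = 167 the expected counts are:
  red-kerneled: 167 × 15/16 = 156.5625
  white-kerneled: 167 × 1/16 = 10.4375
χ² = Σ (O − E)² / E
  red-kerneled: (158 − 156.5625)² / 156.5625 = 0.0132
  white-kerneled: (9 − 10.4375)² / 10.4375 = 0.1980
χ² = 0.0132 + 0.1980 = 0.2112 ≈ 0.211

0.211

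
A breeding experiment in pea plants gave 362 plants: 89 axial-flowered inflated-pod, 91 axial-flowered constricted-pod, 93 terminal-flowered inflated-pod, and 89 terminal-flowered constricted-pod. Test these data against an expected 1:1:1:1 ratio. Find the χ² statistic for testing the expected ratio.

0.122

Total ratio parts = 4. Expected numbers out of 362:
  axial-flowered inflated-pod: 362 × 1/4 = 90.5
  axial-flowered constricted-pod: 362 × 1/4 = 90.5
  terminal-flowered inflated-pod: 362 × 1/4 = 90.5
  terminal-flowered constricted-pod: 362 × 1/4 = 90.5
χ² = Σ (O − E)² / E
  axial-flowered inflated-pod: (89 − 90.5)² / 90.5 = 0.0249
  axial-flowered constricted-pod: (91 − 90.5)² / 90.5 = 0.0028
  terminal-flowered inflated-pod: (93 − 90.5)² / 90.5 = 0.0691
  terminal-flowered constricted-pod: (89 − 90.5)² / 90.5 = 0.0249
χ² = 0.0249 + 0.0028 + 0.0691 + 0.0249 = 0.1217 ≈ 0.122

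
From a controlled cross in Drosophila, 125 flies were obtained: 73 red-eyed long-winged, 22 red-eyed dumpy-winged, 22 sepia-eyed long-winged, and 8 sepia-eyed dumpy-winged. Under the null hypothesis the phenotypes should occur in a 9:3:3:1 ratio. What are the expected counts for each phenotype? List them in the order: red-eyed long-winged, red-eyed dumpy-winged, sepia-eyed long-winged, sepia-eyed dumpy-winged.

70.3125, 23.4375, 23.4375, 7.8125

Under the 9:3:3:1 hypothesis (Σ ratio = 16, N = 125):
  red-eyed long-winged: 125 × 9/16 = 70.3125
  red-eyed dumpy-winged: 125 × 3/16 = 23.4375
  sepia-eyed long-winged: 125 × 3/16 = 23.4375
  sepia-eyed dumpy-winged: 125 × 1/16 = 7.8125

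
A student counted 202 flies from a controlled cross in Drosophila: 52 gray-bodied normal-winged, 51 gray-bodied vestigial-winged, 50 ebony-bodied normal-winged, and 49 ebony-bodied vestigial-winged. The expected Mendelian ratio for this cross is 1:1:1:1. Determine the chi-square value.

0.099

The 1:1:1:1 ratio has 4 parts, so with N = 202 the expected counts are:
  gray-bodied normal-winged: 202 × 1/4 = 50.5
  gray-bodied vestigial-winged: 202 × 1/4 = 50.5
  ebony-bodied normal-winged: 202 × 1/4 = 50.5
  ebony-bodied vestigial-winged: 202 × 1/4 = 50.5
χ² = Σ (O − E)² / E
  gray-bodied normal-winged: (52 − 50.5)² / 50.5 = 0.0446
  gray-bodied vestigial-winged: (51 − 50.5)² / 50.5 = 0.0050
  ebony-bodied normal-winged: (50 − 50.5)² / 50.5 = 0.0050
  ebony-bodied vestigial-winged: (49 − 50.5)² / 50.5 = 0.0446
χ² = 0.0446 + 0.0050 + 0.0050 + 0.0446 = 0.0992 ≈ 0.099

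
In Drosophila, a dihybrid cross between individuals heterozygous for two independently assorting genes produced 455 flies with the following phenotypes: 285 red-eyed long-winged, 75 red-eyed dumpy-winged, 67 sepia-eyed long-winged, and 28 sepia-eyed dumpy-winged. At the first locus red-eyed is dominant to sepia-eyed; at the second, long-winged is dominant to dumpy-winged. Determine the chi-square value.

A dihybrid F₂ with independent assortment and complete dominance at both loci gives a 9:3:3:1 phenotypic ratio.
The 9:3:3:1 ratio has 16 parts, so with N = 455 the expected counts are:
  red-eyed long-winged: 455 × 9/16 = 255.9375
  red-eyed dumpy-winged: 455 × 3/16 = 85.3125
  sepia-eyed long-winged: 455 × 3/16 = 85.3125
  sepia-eyed dumpy-winged: 455 × 1/16 = 28.4375
χ² = Σ (O − E)² / E
  red-eyed long-winged: (285 − 255.9375)² / 255.9375 = 3.3001
  red-eyed dumpy-winged: (75 − 85.3125)² / 85.3125 = 1.2466
  sepia-eyed long-winged: (67 − 85.3125)² / 85.3125 = 3.9308
  sepia-eyed dumpy-winged: (28 − 28.4375)² / 28.4375 = 0.0067
χ² = 3.3001 + 1.2466 + 3.9308 + 0.0067 = 8.4842 ≈ 8.484

8.484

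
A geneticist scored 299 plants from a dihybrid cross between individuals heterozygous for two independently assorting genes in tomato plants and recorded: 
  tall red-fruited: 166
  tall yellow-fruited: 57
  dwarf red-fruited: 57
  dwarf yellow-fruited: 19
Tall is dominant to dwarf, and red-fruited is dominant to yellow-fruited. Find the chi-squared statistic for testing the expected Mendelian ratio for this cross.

0.065

A dihybrid F₂ with independent assortment and complete dominance at both loci gives a 9:3:3:1 phenotypic ratio.
Expected counts for N = 299 under a 9:3:3:1 ratio (total parts = 16):
  tall red-fruited: 299 × 9/16 = 168.1875
  tall yellow-fruited: 299 × 3/16 = 56.0625
  dwarf red-fruited: 299 × 3/16 = 56.0625
  dwarf yellow-fruited: 299 × 1/16 = 18.6875
χ² = Σ (O − E)² / E
  tall red-fruited: (166 − 168.1875)² / 168.1875 = 0.0285
  tall yellow-fruited: (57 − 56.0625)² / 56.0625 = 0.0157
  dwarf red-fruited: (57 − 56.0625)² / 56.0625 = 0.0157
  dwarf yellow-fruited: (19 − 18.6875)² / 18.6875 = 0.0052
χ² = 0.0285 + 0.0157 + 0.0157 + 0.0052 = 0.0651 ≈ 0.065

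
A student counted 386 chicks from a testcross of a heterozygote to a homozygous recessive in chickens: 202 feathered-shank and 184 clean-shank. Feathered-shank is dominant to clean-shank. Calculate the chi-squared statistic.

A testcross of a heterozygote (Aa × aa) gives a 1:1 phenotypic ratio.
Total ratio parts = 2. Expected numbers out of 386:
  feathered-shank: 386 × 1/2 = 193
  clean-shank: 386 × 1/2 = 193
χ² = Σ (O − E)² / E
  feathered-shank: (202 − 193)² / 193 = 0.4197
  clean-shank: (184 − 193)² / 193 = 0.4197
χ² = 0.4197 + 0.4197 = 0.8394 ≈ 0.839

0.839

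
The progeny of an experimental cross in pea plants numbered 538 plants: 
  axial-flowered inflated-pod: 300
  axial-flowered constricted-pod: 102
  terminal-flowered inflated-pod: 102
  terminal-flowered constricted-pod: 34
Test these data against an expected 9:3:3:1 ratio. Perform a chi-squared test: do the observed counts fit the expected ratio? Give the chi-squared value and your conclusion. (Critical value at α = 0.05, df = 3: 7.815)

The 9:3:3:1 ratio has 16 parts, so with N = 538 the expected counts are:
  axial-flowered inflated-pod: 538 × 9/16 = 302.625
  axial-flowered constricted-pod: 538 × 3/16 = 100.875
  terminal-flowered inflated-pod: 538 × 3/16 = 100.875
  terminal-flowered constricted-pod: 538 × 1/16 = 33.625
χ² = Σ (O − E)² / E
  axial-flowered inflated-pod: (300 − 302.625)² / 302.625 = 0.0228
  axial-flowered constricted-pod: (102 − 100.875)² / 100.875 = 0.0125
  terminal-flowered inflated-pod: (102 − 100.875)² / 100.875 = 0.0125
  terminal-flowered constricted-pod: (34 − 33.625)² / 33.625 = 0.0042
χ² = 0.0228 + 0.0125 + 0.0125 + 0.0042 = 0.052
Degrees of freedom = 4 − 1 = 3; critical value at α = 0.05 is 7.815.
Since 0.052 < 7.815, we fail to reject the null hypothesis — the data are consistent with the 9:3:3:1 ratio.

0.052; consistent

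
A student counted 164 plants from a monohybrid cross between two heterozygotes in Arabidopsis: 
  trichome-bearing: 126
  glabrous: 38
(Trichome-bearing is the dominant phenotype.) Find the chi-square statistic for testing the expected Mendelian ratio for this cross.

0.293

For a monohybrid cross between heterozygotes with complete dominance, the expected phenotypic ratio is 3:1.
Total ratio parts = 4. Expected numbers out of 164:
  trichome-bearing: 164 × 3/4 = 123
  glabrous: 164 × 1/4 = 41
χ² = Σ (O − E)² / E
  trichome-bearing: (126 − 123)² / 123 = 0.0732
  glabrous: (38 − 41)² / 41 = 0.2195
χ² = 0.0732 + 0.2195 = 0.2927 ≈ 0.293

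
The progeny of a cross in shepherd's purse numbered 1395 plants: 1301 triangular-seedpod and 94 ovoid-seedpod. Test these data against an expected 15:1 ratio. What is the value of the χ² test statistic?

0.568

The 15:1 ratio has 16 parts, so with N = 1395 the expected counts are:
  triangular-seedpod: 1395 × 15/16 = 1307.8125
  ovoid-seedpod: 1395 × 1/16 = 87.1875
χ² = Σ (O − E)² / E
  triangular-seedpod: (1301 − 1307.8125)² / 1307.8125 = 0.0355
  ovoid-seedpod: (94 − 87.1875)² / 87.1875 = 0.5323
χ² = 0.0355 + 0.5323 = 0.5678 ≈ 0.568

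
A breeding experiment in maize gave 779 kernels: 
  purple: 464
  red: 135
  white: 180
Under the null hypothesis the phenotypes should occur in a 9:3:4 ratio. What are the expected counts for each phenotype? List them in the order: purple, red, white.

438.1875, 146.0625, 194.75

Expected counts for N = 779 under a 9:3:4 ratio (total parts = 16):
  purple: 779 × 9/16 = 438.1875
  red: 779 × 3/16 = 146.0625
  white: 779 × 4/16 = 194.75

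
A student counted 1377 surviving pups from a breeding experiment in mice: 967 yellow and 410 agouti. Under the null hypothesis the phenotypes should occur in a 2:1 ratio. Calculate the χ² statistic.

7.846

The 2:1 ratio has 3 parts, so with N = 1377 the expected counts are:
  yellow: 1377 × 2/3 = 918
  agouti: 1377 × 1/3 = 459
χ² = Σ (O − E)² / E
  yellow: (967 − 918)² / 918 = 2.6155
  agouti: (410 − 459)² / 459 = 5.2309
χ² = 2.6155 + 5.2309 = 7.8464 ≈ 7.846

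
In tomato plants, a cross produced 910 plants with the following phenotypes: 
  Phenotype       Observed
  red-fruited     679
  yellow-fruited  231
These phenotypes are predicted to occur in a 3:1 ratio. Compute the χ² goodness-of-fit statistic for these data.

The 3:1 ratio has 4 parts, so with N = 910 the expected counts are:
  red-fruited: 910 × 3/4 = 682.5
  yellow-fruited: 910 × 1/4 = 227.5
χ² = Σ (O − E)² / E
  red-fruited: (679 − 682.5)² / 682.5 = 0.0179
  yellow-fruited: (231 − 227.5)² / 227.5 = 0.0538
χ² = 0.0179 + 0.0538 = 0.0717 ≈ 0.072

0.072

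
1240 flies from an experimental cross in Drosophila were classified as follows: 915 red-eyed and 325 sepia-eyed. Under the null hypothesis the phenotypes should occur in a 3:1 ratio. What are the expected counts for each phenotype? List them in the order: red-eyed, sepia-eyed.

Expected counts for N = 1240 under a 3:1 ratio (total parts = 4):
  red-eyed: 1240 × 3/4 = 930
  sepia-eyed: 1240 × 1/4 = 310

930, 310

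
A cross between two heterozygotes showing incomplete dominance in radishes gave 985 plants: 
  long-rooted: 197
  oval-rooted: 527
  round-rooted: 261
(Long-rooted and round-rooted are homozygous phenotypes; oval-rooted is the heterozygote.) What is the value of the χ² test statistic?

With incomplete dominance, a heterozygote × heterozygote cross gives a 1:2:1 phenotypic ratio.
Under the 1:2:1 hypothesis (Σ ratio = 4, N = 985):
  long-rooted: 985 × 1/4 = 246.25
  oval-rooted: 985 × 2/4 = 492.5
  round-rooted: 985 × 1/4 = 246.25
χ² = Σ (O − E)² / E
  long-rooted: (197 − 246.25)² / 246.25 = 9.8500
  oval-rooted: (527 − 492.5)² / 492.5 = 2.4168
  round-rooted: (261 − 246.25)² / 246.25 = 0.8835
χ² = 9.8500 + 2.4168 + 0.8835 = 13.1503 ≈ 13.150

13.150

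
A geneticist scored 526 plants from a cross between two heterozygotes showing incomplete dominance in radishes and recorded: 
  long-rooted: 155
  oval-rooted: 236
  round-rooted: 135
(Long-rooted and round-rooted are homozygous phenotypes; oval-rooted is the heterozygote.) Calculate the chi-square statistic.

With incomplete dominance, a heterozygote × heterozygote cross gives a 1:2:1 phenotypic ratio.
Under the 1:2:1 hypothesis (Σ ratio = 4, N = 526):
  long-rooted: 526 × 1/4 = 131.5
  oval-rooted: 526 × 2/4 = 263
  round-rooted: 526 × 1/4 = 131.5
χ² = Σ (O − E)² / E
  long-rooted: (155 − 131.5)² / 131.5 = 4.1996
  oval-rooted: (236 − 263)² / 263 = 2.7719
  round-rooted: (135 − 131.5)² / 131.5 = 0.0932
χ² = 4.1996 + 2.7719 + 0.0932 = 7.0647 ≈ 7.065

7.065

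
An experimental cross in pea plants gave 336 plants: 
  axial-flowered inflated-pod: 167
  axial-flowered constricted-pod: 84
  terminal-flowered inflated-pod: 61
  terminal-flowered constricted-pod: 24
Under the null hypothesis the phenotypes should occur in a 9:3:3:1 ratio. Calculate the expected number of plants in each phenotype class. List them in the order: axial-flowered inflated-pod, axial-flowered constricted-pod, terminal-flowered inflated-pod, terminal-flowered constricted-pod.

189, 63, 63, 21

The 9:3:3:1 ratio has 16 parts, so with N = 336 the expected counts are:
  axial-flowered inflated-pod: 336 × 9/16 = 189
  axial-flowered constricted-pod: 336 × 3/16 = 63
  terminal-flowered inflated-pod: 336 × 3/16 = 63
  terminal-flowered constricted-pod: 336 × 1/16 = 21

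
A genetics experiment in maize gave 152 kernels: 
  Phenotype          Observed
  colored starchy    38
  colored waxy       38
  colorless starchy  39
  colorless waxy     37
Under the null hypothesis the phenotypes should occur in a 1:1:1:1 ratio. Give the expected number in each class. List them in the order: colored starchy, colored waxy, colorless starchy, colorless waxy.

Expected counts for N = 152 under a 1:1:1:1 ratio (total parts = 4):
  colored starchy: 152 × 1/4 = 38
  colored waxy: 152 × 1/4 = 38
  colorless starchy: 152 × 1/4 = 38
  colorless waxy: 152 × 1/4 = 38

38, 38, 38, 38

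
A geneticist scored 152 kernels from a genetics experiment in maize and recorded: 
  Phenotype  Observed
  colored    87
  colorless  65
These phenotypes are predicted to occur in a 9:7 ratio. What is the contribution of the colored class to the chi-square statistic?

Expected counts for N = 152 under a 9:7 ratio (total parts = 16):
  colored: 152 × 9/16 = 85.5
  colorless: 152 × 7/16 = 66.5
Contribution of colored: (87 − 85.5)² / 85.5 = 0.0263

0.026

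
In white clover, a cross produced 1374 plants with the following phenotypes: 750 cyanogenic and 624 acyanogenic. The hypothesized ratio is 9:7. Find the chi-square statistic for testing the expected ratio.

1.548

Expected counts for N = 1374 under a 9:7 ratio (total parts = 16):
  cyanogenic: 1374 × 9/16 = 772.875
  acyanogenic: 1374 × 7/16 = 601.125
χ² = Σ (O − E)² / E
  cyanogenic: (750 − 772.875)² / 772.875 = 0.6770
  acyanogenic: (624 − 601.125)² / 601.125 = 0.8705
χ² = 0.6770 + 0.8705 = 1.5475 ≈ 1.548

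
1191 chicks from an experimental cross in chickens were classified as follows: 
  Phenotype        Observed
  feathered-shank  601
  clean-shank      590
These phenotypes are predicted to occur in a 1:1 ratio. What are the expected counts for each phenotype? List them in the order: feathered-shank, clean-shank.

The 1:1 ratio has 2 parts, so with N = 1191 the expected counts are:
  feathered-shank: 1191 × 1/2 = 595.5
  clean-shank: 1191 × 1/2 = 595.5

595.5, 595.5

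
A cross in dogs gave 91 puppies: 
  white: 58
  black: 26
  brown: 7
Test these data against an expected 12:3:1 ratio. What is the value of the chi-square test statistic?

Expected counts for N = 91 under a 12:3:1 ratio (total parts = 16):
  white: 91 × 12/16 = 68.25
  black: 91 × 3/16 = 17.0625
  brown: 91 × 1/16 = 5.6875
χ² = Σ (O − E)² / E
  white: (58 − 68.25)² / 68.25 = 1.5394
  black: (26 − 17.0625)² / 17.0625 = 4.6815
  brown: (7 − 5.6875)² / 5.6875 = 0.3029
χ² = 1.5394 + 4.6815 + 0.3029 = 6.5238 ≈ 6.524

6.524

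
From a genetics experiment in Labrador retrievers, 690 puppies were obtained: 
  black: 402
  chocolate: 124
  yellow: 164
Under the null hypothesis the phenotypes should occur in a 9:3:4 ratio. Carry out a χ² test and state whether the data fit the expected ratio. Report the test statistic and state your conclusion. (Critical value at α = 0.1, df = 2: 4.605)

Total ratio parts = 16. Expected numbers out of 690:
  black: 690 × 9/16 = 388.125
  chocolate: 690 × 3/16 = 129.375
  yellow: 690 × 4/16 = 172.5
χ² = Σ (O − E)² / E
  black: (402 − 388.125)² / 388.125 = 0.4960
  chocolate: (124 − 129.375)² / 129.375 = 0.2233
  yellow: (164 − 172.5)² / 172.5 = 0.4188
χ² = 0.4960 + 0.2233 + 0.4188 = 1.1381 ≈ 1.138
Degrees of freedom = 3 − 1 = 2; critical value at α = 0.1 is 4.605.
Since 1.138 < 4.605, we fail to reject the null hypothesis — the data are consistent with the 9:3:4 ratio.

1.138; consistent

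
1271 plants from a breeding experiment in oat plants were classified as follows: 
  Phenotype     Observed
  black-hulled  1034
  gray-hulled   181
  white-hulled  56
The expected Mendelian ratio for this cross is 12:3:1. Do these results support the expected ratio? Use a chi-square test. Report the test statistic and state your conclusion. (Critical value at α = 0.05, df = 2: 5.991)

27.539; not consistent

Total ratio parts = 16. Expected numbers out of 1271:
  black-hulled: 1271 × 12/16 = 953.25
  gray-hulled: 1271 × 3/16 = 238.3125
  white-hulled: 1271 × 1/16 = 79.4375
χ² = Σ (O − E)² / E
  black-hulled: (1034 − 953.25)² / 953.25 = 6.8403
  gray-hulled: (181 − 238.3125)² / 238.3125 = 13.7833
  white-hulled: (56 − 79.4375)² / 79.4375 = 6.9151
χ² = 6.8403 + 13.7833 + 6.9151 = 27.5387 ≈ 27.539
Degrees of freedom = 3 − 1 = 2; critical value at α = 0.05 is 5.991.
Since 27.539 > 5.991, we reject the null hypothesis — the data do not fit the 12:3:1 ratio.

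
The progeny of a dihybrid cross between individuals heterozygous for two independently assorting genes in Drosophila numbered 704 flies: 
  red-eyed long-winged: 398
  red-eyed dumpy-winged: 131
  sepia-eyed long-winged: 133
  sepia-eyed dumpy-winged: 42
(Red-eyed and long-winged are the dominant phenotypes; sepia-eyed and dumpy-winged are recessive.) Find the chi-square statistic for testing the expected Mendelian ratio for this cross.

0.116

A dihybrid F₂ with independent assortment and complete dominance at both loci gives a 9:3:3:1 phenotypic ratio.
Expected counts for N = 704 under a 9:3:3:1 ratio (total parts = 16):
  red-eyed long-winged: 704 × 9/16 = 396
  red-eyed dumpy-winged: 704 × 3/16 = 132
  sepia-eyed long-winged: 704 × 3/16 = 132
  sepia-eyed dumpy-winged: 704 × 1/16 = 44
χ² = Σ (O − E)² / E
  red-eyed long-winged: (398 − 396)² / 396 = 0.0101
  red-eyed dumpy-winged: (131 − 132)² / 132 = 0.0076
  sepia-eyed long-winged: (133 − 132)² / 132 = 0.0076
  sepia-eyed dumpy-winged: (42 − 44)² / 44 = 0.0909
χ² = 0.0101 + 0.0076 + 0.0076 + 0.0909 = 0.1162 ≈ 0.116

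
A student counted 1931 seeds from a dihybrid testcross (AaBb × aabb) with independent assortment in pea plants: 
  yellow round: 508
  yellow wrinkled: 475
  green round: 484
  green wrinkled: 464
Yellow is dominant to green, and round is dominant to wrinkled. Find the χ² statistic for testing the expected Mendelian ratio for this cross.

2.177

A dihybrid testcross with independent assortment gives a 1:1:1:1 ratio.
Expected counts for N = 1931 under a 1:1:1:1 ratio (total parts = 4):
  yellow round: 1931 × 1/4 = 482.75
  yellow wrinkled: 1931 × 1/4 = 482.75
  green round: 1931 × 1/4 = 482.75
  green wrinkled: 1931 × 1/4 = 482.75
χ² = Σ (O − E)² / E
  yellow round: (508 − 482.75)² / 482.75 = 1.3207
  yellow wrinkled: (475 − 482.75)² / 482.75 = 0.1244
  green round: (484 − 482.75)² / 482.75 = 0.0032
  green wrinkled: (464 − 482.75)² / 482.75 = 0.7282
χ² = 1.3207 + 0.1244 + 0.0032 + 0.7282 = 2.1765 ≈ 2.177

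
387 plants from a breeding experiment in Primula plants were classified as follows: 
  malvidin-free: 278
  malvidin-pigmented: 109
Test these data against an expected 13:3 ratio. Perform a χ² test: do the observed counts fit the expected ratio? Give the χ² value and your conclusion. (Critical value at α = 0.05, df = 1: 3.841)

22.520; not consistent

Expected counts for N = 387 under a 13:3 ratio (total parts = 16):
  malvidin-free: 387 × 13/16 = 314.4375
  malvidin-pigmented: 387 × 3/16 = 72.5625
χ² = Σ (O − E)² / E
  malvidin-free: (278 − 314.4375)² / 314.4375 = 4.2224
  malvidin-pigmented: (109 − 72.5625)² / 72.5625 = 18.2972
χ² = 4.2224 + 18.2972 = 22.5196 ≈ 22.520
Degrees of freedom = 2 − 1 = 1; critical value at α = 0.05 is 3.841.
Since 22.520 > 3.841, we reject the null hypothesis — the data do not fit the 13:3 ratio.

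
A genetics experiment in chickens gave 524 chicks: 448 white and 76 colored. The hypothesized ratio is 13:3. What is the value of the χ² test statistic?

Total ratio parts = 16. Expected numbers out of 524:
  white: 524 × 13/16 = 425.75
  colored: 524 × 3/16 = 98.25
χ² = Σ (O − E)² / E
  white: (448 − 425.75)² / 425.75 = 1.1628
  colored: (76 − 98.25)² / 98.25 = 5.0388
χ² = 1.1628 + 5.0388 = 6.2016 ≈ 6.202

6.202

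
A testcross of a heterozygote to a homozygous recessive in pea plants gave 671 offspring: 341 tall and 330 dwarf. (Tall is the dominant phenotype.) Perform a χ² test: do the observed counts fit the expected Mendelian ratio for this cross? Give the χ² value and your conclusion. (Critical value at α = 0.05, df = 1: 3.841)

A testcross of a heterozygote (Aa × aa) gives a 1:1 phenotypic ratio.
Expected counts for N = 671 under a 1:1 ratio (total parts = 2):
  tall: 671 × 1/2 = 335.5
  dwarf: 671 × 1/2 = 335.5
χ² = Σ (O − E)² / E
  tall: (341 − 335.5)² / 335.5 = 0.0902
  dwarf: (330 − 335.5)² / 335.5 = 0.0902
χ² = 0.0902 + 0.0902 = 0.1804 ≈ 0.180
Degrees of freedom = 2 − 1 = 1; critical value at α = 0.05 is 3.841.
Since 0.180 < 3.841, we fail to reject the null hypothesis — the data are consistent with the 1:1 ratio.

0.180; consistent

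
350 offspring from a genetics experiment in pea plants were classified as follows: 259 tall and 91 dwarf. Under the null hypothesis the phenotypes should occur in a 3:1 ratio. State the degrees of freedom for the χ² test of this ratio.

1

A goodness-of-fit test with 2 phenotype classes has df = 2 − 1 = 1.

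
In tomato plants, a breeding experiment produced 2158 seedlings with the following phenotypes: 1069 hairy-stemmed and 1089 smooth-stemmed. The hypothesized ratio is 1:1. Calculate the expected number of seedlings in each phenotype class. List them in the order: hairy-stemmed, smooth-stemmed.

The 1:1 ratio has 2 parts, so with N = 2158 the expected counts are:
  hairy-stemmed: 2158 × 1/2 = 1079
  smooth-stemmed: 2158 × 1/2 = 1079

1079, 1079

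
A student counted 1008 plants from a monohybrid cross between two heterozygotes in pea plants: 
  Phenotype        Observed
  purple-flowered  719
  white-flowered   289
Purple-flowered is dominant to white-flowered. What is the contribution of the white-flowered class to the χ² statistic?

For a monohybrid cross between heterozygotes with complete dominance, the expected phenotypic ratio is 3:1.
Expected counts for N = 1008 under a 3:1 ratio (total parts = 4):
  purple-flowered: 1008 × 3/4 = 756
  white-flowered: 1008 × 1/4 = 252
Contribution of white-flowered: (289 − 252)² / 252 = 5.4325

5.433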